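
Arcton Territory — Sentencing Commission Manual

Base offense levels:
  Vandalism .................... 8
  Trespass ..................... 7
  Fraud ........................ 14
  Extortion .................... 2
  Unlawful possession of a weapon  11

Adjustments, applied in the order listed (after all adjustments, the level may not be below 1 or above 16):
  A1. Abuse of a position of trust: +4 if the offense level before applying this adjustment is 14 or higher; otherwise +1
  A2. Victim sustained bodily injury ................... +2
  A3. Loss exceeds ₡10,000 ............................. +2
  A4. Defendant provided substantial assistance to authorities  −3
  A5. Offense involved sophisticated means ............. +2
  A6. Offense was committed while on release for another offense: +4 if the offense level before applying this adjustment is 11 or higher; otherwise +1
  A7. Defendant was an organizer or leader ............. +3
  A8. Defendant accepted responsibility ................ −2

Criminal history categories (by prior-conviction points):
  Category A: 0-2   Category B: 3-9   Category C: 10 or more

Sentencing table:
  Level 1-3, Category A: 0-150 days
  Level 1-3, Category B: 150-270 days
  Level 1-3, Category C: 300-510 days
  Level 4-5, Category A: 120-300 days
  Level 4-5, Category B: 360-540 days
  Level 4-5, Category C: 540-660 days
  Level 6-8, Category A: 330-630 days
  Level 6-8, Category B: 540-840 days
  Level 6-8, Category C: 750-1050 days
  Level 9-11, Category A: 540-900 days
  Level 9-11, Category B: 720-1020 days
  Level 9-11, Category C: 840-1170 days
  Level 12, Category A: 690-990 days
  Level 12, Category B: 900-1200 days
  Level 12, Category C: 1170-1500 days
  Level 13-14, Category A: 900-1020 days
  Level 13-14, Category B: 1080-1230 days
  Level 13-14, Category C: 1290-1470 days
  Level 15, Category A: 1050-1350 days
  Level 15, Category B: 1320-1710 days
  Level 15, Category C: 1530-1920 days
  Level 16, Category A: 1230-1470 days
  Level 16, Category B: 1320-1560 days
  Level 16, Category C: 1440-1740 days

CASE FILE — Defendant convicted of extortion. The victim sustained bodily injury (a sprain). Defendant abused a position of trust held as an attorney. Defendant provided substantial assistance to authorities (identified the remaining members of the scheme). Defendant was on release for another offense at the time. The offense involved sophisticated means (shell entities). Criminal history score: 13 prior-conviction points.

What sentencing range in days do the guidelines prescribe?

540-660 days

Base offense level for extortion: 2.
A1 applies (level before this adjustment is 2 < 14, so +1): 2 + 1 = 3.
A2 applies: 3 + 2 = 5.
A4 applies: 5 − 3 = 2.
A5 applies: 2 + 2 = 4.
A6 applies (level before this adjustment is 4 < 11, so +1): 4 + 1 = 5.
A8 does not apply.
Final offense level: 5.
Criminal history: 13 prior points → Category C (10+).
Level 5 falls in the 4-5 band.
Grid: Level 4-5 × Category C = 540-660 days.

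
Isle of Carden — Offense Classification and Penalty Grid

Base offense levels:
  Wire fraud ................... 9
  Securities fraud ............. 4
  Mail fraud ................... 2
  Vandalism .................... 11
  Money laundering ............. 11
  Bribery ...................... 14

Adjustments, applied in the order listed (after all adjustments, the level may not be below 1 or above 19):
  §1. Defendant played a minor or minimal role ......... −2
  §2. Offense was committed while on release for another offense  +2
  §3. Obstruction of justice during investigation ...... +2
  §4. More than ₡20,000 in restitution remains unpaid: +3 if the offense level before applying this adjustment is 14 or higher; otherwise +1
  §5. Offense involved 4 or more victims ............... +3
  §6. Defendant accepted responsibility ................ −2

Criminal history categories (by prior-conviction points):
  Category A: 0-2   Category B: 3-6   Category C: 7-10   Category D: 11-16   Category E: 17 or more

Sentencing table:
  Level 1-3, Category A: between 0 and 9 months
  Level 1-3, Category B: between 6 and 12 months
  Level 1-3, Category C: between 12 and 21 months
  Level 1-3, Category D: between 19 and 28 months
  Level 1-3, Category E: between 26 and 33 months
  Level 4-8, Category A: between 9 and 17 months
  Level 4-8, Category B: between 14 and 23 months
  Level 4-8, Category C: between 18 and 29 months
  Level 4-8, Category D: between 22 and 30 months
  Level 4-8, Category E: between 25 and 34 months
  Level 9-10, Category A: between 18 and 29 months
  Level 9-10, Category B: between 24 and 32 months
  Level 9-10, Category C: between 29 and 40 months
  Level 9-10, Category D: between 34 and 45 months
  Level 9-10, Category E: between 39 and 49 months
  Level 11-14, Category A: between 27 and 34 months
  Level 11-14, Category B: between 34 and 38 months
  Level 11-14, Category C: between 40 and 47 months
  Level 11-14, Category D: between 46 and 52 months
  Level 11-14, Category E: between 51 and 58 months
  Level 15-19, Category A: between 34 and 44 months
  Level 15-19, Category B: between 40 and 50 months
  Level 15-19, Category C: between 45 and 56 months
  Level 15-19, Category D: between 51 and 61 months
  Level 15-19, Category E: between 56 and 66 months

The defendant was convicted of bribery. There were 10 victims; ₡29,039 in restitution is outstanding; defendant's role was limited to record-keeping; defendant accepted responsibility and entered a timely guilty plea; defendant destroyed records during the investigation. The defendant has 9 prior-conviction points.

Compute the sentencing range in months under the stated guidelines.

45-56 months

Base offense level for bribery: 14.
§1 applies: 14 − 2 = 12.
§2 does not apply.
§3 applies: 12 + 2 = 14.
§4 applies (level before this adjustment is 14 ≥ 14, so +3): 14 + 3 = 17.
§5 applies: 17 + 3 = 20.
§6 applies: 20 − 2 = 18.
Final offense level: 18.
Criminal history: 9 prior points → Category C (7-10).
Level 18 falls in the 15-19 band.
Grid: Level 15-19 × Category C = 45-56 months.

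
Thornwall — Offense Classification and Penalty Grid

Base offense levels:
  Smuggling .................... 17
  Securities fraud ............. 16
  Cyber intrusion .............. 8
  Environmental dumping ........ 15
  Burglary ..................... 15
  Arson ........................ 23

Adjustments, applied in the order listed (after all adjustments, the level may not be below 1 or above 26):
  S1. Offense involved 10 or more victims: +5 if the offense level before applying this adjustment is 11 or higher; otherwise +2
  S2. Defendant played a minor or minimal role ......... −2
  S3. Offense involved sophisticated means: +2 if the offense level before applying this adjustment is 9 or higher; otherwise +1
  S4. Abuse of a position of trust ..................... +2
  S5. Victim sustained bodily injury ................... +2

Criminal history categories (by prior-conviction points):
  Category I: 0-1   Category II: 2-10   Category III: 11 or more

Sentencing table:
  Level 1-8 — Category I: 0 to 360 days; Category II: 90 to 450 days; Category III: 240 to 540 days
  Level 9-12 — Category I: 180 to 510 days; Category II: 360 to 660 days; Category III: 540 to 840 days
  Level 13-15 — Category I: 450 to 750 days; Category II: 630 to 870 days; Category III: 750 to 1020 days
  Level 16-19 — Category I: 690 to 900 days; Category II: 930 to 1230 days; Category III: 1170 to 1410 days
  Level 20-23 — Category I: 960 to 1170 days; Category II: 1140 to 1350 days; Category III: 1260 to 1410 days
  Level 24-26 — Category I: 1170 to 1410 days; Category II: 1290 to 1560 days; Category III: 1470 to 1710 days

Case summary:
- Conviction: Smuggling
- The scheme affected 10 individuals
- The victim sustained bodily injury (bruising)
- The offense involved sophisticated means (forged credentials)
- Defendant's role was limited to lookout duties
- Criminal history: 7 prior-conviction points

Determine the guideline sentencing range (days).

Base offense level for smuggling: 17.
S1 applies (level before this adjustment is 17 ≥ 11, so +5): 17 + 5 = 22.
S2 applies: 22 − 2 = 20.
S3 applies (level before this adjustment is 20 ≥ 9, so +2): 20 + 2 = 22.
S4 does not apply.
S5 applies: 22 + 2 = 24.
Final offense level: 24.
Criminal history: 7 prior points → Category II (2-10).
Level 24 falls in the 24-26 band.
Grid: Level 24-26 × Category II = 1290-1560 days.

1290-1560 days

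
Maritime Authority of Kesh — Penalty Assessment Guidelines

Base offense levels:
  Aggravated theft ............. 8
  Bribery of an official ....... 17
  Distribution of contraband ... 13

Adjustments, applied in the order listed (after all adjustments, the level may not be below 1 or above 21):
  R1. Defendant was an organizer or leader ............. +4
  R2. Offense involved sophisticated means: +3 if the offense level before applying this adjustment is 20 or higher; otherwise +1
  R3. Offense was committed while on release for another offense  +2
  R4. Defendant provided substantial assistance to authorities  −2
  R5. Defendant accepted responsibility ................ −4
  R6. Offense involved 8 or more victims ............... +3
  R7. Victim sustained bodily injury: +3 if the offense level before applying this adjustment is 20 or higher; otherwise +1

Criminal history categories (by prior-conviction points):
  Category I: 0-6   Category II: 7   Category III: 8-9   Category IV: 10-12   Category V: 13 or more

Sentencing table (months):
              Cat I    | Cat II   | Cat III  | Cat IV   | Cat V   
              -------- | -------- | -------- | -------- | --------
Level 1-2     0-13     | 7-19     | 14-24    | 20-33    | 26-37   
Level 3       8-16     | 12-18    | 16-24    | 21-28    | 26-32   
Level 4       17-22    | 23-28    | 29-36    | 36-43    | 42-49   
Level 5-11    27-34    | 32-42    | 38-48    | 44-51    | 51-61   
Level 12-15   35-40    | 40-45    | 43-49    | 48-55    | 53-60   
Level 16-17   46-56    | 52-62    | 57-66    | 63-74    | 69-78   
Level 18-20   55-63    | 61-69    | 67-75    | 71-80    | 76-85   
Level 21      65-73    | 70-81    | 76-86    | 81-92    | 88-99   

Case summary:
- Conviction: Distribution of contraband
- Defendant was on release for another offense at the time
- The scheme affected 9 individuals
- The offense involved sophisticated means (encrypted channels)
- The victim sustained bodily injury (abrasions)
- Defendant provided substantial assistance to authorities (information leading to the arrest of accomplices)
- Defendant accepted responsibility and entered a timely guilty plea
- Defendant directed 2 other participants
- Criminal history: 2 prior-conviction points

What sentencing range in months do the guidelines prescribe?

Base offense level for distribution of contraband: 13.
R1 applies: 13 + 4 = 17.
R2 applies (level before this adjustment is 17 < 20, so +1): 17 + 1 = 18.
R3 applies: 18 + 2 = 20.
R4 applies: 20 − 2 = 18.
R5 applies: 18 − 4 = 14.
R6 applies: 14 + 3 = 17.
R7 applies (level before this adjustment is 17 < 20, so +1): 17 + 1 = 18.
Final offense level: 18.
Criminal history: 2 prior points → Category I (0-6).
Level 18 falls in the 18-20 band.
Grid: Level 18-20 × Category I = 55-63 months.

55-63 months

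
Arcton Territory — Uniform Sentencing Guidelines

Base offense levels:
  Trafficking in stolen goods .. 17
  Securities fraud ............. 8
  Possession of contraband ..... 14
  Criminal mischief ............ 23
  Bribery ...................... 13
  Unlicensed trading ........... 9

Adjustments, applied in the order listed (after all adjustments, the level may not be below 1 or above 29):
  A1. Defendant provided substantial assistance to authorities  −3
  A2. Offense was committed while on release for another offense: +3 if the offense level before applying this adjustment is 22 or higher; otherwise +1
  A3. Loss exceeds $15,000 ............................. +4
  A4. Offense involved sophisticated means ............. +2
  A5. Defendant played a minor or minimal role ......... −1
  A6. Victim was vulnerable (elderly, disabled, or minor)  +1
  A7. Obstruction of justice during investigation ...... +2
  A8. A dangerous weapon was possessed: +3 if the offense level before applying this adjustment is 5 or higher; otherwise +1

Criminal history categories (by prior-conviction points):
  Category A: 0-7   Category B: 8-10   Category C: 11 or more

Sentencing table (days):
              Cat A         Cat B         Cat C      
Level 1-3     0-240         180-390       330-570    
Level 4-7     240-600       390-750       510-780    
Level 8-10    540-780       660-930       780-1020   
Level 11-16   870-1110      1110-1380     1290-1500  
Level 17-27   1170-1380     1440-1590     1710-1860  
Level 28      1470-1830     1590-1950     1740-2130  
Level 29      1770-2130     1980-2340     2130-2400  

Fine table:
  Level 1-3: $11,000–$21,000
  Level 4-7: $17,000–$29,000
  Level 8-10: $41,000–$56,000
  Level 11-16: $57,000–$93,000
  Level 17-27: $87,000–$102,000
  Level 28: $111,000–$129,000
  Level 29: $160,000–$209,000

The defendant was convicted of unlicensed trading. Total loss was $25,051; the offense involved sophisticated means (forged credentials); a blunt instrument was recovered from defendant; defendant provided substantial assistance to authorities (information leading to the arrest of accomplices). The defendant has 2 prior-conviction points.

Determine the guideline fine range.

Base offense level for unlicensed trading: 9.
A1 applies: 9 − 3 = 6.
A2 does not apply.
A3 applies: 6 + 4 = 10.
A4 applies: 10 + 2 = 12.
A7 does not apply.
A8 applies (level before this adjustment is 12 ≥ 5, so +3): 12 + 3 = 15.
Final offense level: 15.
Level 15 falls in the 11-16 band.
Fine table: Level 11-16 → $57,000–$93,000.

$57,000–$93,000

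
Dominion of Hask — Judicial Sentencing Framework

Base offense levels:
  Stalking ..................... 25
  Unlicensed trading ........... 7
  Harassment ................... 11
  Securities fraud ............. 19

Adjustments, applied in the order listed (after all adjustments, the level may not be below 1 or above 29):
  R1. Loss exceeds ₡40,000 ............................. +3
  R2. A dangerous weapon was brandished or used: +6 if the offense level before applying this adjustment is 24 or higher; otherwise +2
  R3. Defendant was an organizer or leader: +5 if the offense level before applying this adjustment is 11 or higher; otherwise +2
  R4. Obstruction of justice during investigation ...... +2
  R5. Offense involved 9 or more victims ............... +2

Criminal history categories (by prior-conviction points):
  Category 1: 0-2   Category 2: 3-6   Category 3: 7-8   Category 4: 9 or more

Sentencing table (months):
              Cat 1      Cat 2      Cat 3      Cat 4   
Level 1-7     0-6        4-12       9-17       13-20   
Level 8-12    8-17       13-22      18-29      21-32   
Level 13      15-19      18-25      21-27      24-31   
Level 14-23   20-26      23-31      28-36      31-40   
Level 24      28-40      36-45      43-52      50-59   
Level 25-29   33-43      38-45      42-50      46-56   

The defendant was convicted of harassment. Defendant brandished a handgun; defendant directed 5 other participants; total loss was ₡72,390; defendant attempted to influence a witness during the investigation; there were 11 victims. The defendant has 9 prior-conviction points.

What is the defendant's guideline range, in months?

46-56 months

Base offense level for harassment: 11.
R1 applies: 11 + 3 = 14.
R2 applies (level before this adjustment is 14 < 24, so +2): 14 + 2 = 16.
R3 applies (level before this adjustment is 16 ≥ 11, so +5): 16 + 5 = 21.
R4 applies: 21 + 2 = 23.
R5 applies: 23 + 2 = 25.
Final offense level: 25.
Criminal history: 9 prior points → Category 4 (9+).
Level 25 falls in the 25-29 band.
Grid: Level 25-29 × Category 4 = 46-56 months.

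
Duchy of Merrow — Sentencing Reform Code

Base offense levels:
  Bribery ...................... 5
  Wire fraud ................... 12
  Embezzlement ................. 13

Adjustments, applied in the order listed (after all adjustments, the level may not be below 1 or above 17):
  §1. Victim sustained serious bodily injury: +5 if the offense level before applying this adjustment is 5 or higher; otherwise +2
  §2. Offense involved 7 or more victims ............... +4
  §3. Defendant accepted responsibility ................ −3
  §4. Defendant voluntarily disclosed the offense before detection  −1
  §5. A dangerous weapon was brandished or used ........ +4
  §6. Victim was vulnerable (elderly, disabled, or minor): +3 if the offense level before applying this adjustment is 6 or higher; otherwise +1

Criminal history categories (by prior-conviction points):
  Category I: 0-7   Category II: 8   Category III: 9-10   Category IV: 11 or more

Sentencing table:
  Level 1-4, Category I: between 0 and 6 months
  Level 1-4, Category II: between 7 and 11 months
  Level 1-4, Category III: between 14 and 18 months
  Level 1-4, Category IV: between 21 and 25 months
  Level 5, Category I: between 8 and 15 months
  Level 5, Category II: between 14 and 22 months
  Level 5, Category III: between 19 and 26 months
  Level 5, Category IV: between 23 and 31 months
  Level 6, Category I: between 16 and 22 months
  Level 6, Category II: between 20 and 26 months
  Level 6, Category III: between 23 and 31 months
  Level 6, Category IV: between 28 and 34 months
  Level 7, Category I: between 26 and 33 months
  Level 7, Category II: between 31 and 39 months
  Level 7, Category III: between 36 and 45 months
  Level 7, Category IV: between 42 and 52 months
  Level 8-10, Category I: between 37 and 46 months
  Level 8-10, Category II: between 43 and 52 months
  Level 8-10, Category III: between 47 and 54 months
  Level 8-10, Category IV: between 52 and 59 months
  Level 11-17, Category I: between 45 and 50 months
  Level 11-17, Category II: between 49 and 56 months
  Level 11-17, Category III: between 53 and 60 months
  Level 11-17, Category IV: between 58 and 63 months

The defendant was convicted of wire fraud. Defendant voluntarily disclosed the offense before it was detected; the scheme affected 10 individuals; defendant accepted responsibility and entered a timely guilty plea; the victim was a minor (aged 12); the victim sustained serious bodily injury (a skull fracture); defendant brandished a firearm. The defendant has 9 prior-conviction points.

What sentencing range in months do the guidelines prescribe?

53-60 months

Base offense level for wire fraud: 12.
§1 applies (level before this adjustment is 12 ≥ 5, so +5): 12 + 5 = 17.
§2 applies: 17 + 4 = 21.
§3 applies: 21 − 3 = 18.
§4 applies: 18 − 1 = 17.
§5 applies: 17 + 4 = 21.
§6 applies (level before this adjustment is 21 ≥ 6, so +3): 21 + 3 = 24.
Level 24 exceeds the maximum of 17; capped at 17.
Final offense level: 17.
Criminal history: 9 prior points → Category III (9-10).
Level 17 falls in the 11-17 band.
Grid: Level 11-17 × Category III = 53-60 months.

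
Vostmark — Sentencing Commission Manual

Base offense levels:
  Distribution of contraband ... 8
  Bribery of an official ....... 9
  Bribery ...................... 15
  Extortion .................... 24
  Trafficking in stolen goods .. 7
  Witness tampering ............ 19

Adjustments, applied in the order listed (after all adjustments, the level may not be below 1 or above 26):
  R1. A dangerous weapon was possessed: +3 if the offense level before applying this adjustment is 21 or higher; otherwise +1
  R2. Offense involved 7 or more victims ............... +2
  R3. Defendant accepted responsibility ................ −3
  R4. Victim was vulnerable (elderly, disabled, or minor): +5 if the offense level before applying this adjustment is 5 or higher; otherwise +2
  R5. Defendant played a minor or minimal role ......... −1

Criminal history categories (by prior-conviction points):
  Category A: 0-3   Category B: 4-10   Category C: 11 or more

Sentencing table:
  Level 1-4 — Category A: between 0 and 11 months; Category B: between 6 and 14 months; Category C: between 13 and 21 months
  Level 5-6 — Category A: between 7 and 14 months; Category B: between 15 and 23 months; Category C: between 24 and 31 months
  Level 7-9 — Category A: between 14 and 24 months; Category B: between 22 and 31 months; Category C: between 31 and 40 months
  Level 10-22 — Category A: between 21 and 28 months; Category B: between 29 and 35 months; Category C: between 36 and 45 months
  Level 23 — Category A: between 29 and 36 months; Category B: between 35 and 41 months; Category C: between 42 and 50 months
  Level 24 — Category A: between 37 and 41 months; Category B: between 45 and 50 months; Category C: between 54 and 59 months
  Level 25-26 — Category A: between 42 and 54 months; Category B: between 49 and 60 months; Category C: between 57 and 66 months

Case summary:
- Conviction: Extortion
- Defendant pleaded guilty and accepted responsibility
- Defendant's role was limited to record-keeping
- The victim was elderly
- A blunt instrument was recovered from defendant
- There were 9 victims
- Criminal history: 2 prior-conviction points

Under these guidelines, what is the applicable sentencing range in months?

Base offense level for extortion: 24.
R1 applies (level before this adjustment is 24 ≥ 21, so +3): 24 + 3 = 27.
R2 applies: 27 + 2 = 29.
R3 applies: 29 − 3 = 26.
R4 applies (level before this adjustment is 26 ≥ 5, so +5): 26 + 5 = 31.
R5 applies: 31 − 1 = 30.
Level 30 exceeds the maximum of 26; capped at 26.
Final offense level: 26.
Criminal history: 2 prior points → Category A (0-3).
Level 26 falls in the 25-26 band.
Grid: Level 25-26 × Category A = 42-54 months.

42-54 months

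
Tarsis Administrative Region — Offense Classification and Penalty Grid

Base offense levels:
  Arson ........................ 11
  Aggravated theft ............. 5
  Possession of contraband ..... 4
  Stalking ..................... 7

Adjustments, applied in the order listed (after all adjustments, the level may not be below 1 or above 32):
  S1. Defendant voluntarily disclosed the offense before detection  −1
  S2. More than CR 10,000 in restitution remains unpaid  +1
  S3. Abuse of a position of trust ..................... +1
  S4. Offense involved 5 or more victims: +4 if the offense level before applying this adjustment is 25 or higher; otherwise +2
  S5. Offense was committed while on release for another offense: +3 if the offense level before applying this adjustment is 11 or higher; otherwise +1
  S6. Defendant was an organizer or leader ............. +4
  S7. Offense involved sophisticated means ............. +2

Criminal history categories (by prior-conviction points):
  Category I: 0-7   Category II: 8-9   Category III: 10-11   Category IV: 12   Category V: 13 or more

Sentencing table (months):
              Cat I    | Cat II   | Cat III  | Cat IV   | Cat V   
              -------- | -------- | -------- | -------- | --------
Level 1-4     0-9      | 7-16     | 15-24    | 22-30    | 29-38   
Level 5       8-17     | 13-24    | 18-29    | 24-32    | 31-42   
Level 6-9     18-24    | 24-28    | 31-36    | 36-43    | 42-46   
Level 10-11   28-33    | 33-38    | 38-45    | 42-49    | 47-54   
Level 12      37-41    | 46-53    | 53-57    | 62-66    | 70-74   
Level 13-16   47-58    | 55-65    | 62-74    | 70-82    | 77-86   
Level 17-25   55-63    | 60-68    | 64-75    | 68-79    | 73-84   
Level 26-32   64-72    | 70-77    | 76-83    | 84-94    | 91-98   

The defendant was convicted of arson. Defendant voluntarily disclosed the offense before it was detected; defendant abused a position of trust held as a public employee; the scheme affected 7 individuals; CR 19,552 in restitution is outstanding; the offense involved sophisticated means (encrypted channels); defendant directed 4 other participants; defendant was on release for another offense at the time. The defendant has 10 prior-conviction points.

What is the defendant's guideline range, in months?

64-75 months

Base offense level for arson: 11.
S1 applies: 11 − 1 = 10.
S2 applies: 10 + 1 = 11.
S3 applies: 11 + 1 = 12.
S4 applies (level before this adjustment is 12 < 25, so +2): 12 + 2 = 14.
S5 applies (level before this adjustment is 14 ≥ 11, so +3): 14 + 3 = 17.
S6 applies: 17 + 4 = 21.
S7 applies: 21 + 2 = 23.
Final offense level: 23.
Criminal history: 10 prior points → Category III (10-11).
Level 23 falls in the 17-25 band.
Grid: Level 17-25 × Category III = 64-75 months.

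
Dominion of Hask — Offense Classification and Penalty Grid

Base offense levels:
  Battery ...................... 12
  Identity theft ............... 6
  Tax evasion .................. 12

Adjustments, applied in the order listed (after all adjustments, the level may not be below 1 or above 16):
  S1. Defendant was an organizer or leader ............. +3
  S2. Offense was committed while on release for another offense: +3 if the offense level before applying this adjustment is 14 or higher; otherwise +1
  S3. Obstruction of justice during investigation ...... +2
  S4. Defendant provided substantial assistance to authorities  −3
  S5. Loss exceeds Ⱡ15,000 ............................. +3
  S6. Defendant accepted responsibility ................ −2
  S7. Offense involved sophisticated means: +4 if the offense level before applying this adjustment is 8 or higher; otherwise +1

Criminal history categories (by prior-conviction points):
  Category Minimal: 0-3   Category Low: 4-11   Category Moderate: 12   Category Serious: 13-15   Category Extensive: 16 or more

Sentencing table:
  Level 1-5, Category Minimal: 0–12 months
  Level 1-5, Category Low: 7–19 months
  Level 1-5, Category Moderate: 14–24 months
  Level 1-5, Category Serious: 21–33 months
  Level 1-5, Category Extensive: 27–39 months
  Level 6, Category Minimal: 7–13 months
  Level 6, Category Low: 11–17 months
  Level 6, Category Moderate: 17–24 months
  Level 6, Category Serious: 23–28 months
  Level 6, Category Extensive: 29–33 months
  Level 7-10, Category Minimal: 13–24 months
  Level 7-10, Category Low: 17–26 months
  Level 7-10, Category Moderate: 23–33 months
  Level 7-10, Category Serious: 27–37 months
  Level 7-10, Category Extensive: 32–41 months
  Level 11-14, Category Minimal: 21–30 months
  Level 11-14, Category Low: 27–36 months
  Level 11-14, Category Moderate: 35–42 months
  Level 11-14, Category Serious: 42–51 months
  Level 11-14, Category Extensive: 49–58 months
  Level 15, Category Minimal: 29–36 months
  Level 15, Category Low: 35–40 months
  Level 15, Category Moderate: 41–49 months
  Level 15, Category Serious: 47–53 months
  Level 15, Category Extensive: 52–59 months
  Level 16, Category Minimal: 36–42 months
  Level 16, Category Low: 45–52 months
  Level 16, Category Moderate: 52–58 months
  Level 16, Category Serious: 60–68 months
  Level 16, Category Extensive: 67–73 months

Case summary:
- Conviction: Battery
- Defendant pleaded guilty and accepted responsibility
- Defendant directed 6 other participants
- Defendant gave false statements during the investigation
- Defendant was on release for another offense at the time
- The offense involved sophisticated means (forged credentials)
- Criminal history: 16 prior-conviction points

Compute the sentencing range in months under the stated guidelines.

Base offense level for battery: 12.
S1 applies: 12 + 3 = 15.
S2 applies (level before this adjustment is 15 ≥ 14, so +3): 15 + 3 = 18.
S3 applies: 18 + 2 = 20.
S5 does not apply.
S6 applies: 20 − 2 = 18.
S7 applies (level before this adjustment is 18 ≥ 8, so +4): 18 + 4 = 22.
Level 22 exceeds the maximum of 16; capped at 16.
Final offense level: 16.
Criminal history: 16 prior points → Category Extensive (16+).
Level 16 falls in the 16 band.
Grid: Level 16 × Category Extensive = 67-73 months.

67-73 months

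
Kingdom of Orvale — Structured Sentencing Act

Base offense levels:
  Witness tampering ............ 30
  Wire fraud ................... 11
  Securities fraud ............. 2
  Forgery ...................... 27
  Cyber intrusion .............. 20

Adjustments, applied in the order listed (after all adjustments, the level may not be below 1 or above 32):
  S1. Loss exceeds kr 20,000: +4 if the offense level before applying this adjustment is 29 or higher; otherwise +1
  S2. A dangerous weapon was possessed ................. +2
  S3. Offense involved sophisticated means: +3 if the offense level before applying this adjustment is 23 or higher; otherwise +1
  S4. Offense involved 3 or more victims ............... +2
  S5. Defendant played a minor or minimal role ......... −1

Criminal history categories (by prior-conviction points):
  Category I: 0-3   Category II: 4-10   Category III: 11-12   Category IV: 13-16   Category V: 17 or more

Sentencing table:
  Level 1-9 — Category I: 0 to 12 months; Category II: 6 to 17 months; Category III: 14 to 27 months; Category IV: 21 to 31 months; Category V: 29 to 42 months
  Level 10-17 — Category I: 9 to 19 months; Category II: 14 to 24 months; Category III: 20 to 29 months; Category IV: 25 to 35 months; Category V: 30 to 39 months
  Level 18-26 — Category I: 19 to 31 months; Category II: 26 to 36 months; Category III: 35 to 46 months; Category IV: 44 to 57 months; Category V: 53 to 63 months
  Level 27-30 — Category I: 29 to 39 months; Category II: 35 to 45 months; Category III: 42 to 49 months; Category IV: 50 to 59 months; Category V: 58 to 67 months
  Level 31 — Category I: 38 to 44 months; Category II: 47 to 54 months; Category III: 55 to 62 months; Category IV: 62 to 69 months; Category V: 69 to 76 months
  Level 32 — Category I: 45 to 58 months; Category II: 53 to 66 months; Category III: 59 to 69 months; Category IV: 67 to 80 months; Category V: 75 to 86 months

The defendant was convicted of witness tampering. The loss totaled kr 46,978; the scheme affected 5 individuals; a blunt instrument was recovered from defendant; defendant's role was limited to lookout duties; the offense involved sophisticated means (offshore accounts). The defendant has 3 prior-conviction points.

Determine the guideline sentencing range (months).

Base offense level for witness tampering: 30.
S1 applies (level before this adjustment is 30 ≥ 29, so +4): 30 + 4 = 34.
S2 applies: 34 + 2 = 36.
S3 applies (level before this adjustment is 36 ≥ 23, so +3): 36 + 3 = 39.
S4 applies: 39 + 2 = 41.
S5 applies: 41 − 1 = 40.
Level 40 exceeds the maximum of 32; capped at 32.
Final offense level: 32.
Criminal history: 3 prior points → Category I (0-3).
Level 32 falls in the 32 band.
Grid: Level 32 × Category I = 45-58 months.

45-58 months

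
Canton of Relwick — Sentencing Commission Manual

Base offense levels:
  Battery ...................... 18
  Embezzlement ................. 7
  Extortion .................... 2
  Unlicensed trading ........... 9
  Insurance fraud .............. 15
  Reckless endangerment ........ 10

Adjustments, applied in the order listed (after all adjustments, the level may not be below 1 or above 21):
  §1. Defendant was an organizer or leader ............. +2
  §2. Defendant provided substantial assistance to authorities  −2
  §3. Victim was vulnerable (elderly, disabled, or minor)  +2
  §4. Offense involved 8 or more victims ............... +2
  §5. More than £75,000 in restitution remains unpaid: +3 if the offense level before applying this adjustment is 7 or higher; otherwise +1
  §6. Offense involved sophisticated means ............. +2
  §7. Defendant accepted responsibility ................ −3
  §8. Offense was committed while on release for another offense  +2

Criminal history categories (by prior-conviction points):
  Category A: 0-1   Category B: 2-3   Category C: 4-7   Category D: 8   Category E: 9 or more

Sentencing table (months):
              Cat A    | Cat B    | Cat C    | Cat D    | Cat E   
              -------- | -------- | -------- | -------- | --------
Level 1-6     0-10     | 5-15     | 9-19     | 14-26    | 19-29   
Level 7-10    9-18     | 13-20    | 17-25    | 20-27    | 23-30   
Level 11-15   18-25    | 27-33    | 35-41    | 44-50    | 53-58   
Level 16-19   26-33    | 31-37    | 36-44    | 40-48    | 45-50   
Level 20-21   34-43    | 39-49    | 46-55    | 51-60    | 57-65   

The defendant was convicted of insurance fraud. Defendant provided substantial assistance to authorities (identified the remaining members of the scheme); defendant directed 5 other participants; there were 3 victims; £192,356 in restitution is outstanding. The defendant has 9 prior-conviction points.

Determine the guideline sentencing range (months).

45-50 months

Base offense level for insurance fraud: 15.
§1 applies: 15 + 2 = 17.
§2 applies: 17 − 2 = 15.
§3 does not apply.
§4 does not apply.
§5 applies (level before this adjustment is 15 ≥ 7, so +3): 15 + 3 = 18.
§7 does not apply.
Final offense level: 18.
Criminal history: 9 prior points → Category E (9+).
Level 18 falls in the 16-19 band.
Grid: Level 16-19 × Category E = 45-50 months.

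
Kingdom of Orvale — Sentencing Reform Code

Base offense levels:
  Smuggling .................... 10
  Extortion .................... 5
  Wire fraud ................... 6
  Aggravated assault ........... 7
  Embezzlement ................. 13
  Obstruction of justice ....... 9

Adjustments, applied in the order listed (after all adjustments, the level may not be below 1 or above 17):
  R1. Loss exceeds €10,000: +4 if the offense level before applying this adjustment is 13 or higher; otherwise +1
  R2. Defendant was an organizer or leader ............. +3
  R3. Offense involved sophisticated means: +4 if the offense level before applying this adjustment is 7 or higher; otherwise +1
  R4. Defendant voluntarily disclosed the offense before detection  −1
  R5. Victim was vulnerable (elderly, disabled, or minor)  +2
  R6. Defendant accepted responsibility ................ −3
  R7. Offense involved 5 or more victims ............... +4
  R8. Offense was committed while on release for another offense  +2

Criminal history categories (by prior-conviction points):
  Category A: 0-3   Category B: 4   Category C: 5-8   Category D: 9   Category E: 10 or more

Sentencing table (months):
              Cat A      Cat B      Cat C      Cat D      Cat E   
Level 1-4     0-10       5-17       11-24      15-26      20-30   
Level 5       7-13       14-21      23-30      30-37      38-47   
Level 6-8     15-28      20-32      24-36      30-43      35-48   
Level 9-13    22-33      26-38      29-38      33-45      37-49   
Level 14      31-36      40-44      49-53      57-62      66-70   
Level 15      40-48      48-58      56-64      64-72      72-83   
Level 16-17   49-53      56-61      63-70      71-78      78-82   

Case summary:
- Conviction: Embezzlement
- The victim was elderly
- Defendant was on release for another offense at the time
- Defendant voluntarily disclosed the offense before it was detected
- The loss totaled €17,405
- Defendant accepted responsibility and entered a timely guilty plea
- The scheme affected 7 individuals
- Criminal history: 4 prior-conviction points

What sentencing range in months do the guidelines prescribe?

Base offense level for embezzlement: 13.
R1 applies (level before this adjustment is 13 ≥ 13, so +4): 13 + 4 = 17.
R3 does not apply.
R4 applies: 17 − 1 = 16.
R5 applies: 16 + 2 = 18.
R6 applies: 18 − 3 = 15.
R7 applies: 15 + 4 = 19.
R8 applies: 19 + 2 = 21.
Level 21 exceeds the maximum of 17; capped at 17.
Final offense level: 17.
Criminal history: 4 prior points → Category B (4).
Level 17 falls in the 16-17 band.
Grid: Level 16-17 × Category B = 56-61 months.

56-61 months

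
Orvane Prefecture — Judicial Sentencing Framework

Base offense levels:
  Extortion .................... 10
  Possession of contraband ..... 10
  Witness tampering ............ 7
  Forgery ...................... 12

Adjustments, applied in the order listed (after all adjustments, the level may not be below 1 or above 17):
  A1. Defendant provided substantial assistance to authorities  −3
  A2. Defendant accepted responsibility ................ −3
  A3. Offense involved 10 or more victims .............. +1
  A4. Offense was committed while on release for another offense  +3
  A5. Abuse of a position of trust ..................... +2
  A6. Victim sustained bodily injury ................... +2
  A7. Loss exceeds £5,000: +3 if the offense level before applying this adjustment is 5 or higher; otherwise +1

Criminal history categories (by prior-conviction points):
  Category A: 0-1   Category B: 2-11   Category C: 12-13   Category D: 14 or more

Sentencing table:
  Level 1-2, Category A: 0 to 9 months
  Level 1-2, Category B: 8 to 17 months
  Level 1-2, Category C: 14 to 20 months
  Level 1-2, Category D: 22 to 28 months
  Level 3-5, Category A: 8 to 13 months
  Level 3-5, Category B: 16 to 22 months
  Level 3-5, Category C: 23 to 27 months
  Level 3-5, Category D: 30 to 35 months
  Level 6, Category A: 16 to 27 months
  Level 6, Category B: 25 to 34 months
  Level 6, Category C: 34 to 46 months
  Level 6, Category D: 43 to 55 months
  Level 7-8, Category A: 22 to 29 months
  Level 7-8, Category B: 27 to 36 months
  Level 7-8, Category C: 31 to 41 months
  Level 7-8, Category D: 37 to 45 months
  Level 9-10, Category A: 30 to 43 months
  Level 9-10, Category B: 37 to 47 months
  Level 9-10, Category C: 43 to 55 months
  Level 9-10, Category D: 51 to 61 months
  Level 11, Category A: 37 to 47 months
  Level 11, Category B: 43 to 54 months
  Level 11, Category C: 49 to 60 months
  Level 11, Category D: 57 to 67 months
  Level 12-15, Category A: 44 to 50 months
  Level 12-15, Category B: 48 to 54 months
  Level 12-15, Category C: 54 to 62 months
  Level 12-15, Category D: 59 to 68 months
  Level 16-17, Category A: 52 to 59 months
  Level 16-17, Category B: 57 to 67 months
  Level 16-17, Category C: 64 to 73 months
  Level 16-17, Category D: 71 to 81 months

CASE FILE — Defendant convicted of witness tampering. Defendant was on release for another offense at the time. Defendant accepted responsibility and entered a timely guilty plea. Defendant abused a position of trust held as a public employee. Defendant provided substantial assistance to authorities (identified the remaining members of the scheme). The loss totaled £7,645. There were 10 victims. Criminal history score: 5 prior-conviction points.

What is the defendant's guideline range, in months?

37-47 months

Base offense level for witness tampering: 7.
A1 applies: 7 − 3 = 4.
A2 applies: 4 − 3 = 1.
A3 applies: 1 + 1 = 2.
A4 applies: 2 + 3 = 5.
A5 applies: 5 + 2 = 7.
A7 applies (level before this adjustment is 7 ≥ 5, so +3): 7 + 3 = 10.
Final offense level: 10.
Criminal history: 5 prior points → Category B (2-11).
Level 10 falls in the 9-10 band.
Grid: Level 9-10 × Category B = 37-47 months.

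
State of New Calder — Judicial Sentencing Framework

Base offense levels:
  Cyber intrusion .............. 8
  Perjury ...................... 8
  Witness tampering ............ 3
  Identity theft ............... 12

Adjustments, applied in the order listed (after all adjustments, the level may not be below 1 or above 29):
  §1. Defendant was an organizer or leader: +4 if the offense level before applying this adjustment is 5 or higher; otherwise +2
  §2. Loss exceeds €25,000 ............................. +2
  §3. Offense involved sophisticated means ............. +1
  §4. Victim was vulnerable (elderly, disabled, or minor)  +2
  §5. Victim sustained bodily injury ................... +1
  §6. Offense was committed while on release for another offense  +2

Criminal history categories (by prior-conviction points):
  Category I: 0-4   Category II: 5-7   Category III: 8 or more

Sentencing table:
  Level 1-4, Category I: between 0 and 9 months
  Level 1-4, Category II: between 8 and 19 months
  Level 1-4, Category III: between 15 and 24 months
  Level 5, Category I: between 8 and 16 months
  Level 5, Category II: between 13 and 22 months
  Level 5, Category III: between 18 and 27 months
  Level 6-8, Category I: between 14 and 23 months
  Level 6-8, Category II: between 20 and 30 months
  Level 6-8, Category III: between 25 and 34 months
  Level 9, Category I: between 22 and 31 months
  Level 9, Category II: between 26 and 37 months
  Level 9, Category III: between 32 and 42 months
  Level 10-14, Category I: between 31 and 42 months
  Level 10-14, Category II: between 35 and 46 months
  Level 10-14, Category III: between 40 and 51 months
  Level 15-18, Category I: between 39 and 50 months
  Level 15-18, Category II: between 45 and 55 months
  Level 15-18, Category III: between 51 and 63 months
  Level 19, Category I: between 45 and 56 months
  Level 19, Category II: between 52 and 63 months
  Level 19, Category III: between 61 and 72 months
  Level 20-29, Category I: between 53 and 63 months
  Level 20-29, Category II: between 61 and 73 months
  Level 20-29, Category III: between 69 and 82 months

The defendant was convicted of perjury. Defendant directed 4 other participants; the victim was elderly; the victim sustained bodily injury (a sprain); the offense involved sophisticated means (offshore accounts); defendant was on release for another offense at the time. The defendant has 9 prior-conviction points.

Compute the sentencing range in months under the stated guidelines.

51-63 months

Base offense level for perjury: 8.
§1 applies (level before this adjustment is 8 ≥ 5, so +4): 8 + 4 = 12.
§2 does not apply.
§3 applies: 12 + 1 = 13.
§4 applies: 13 + 2 = 15.
§5 applies: 15 + 1 = 16.
§6 applies: 16 + 2 = 18.
Final offense level: 18.
Criminal history: 9 prior points → Category III (8+).
Level 18 falls in the 15-18 band.
Grid: Level 15-18 × Category III = 51-63 months.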